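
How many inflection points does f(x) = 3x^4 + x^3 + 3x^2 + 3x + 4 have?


Inflection points occur where f''(x) = 0 and concavity changes.
f(x) = 3x^4 + x^3 + 3x^2 + 3x + 4
f'(x) = 12x^3 + 3x^2 + 6x + 3
f''(x) = 36x^2 + 6x + 6
This is a quadratic in x. Use the discriminant to count real roots.
Discriminant = (6)^2 - 4 * 36 * 6
= 36 - 864
= -828
Since discriminant < 0, f''(x) = 0 has no real solutions.
Number of inflection points: 0

0


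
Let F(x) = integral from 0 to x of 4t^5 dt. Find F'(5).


By the Fundamental Theorem of Calculus (Part 1):
If F(x) = integral from 0 to x of f(t) dt, then F'(x) = f(x)
Here f(t) = 4t^5
So F'(x) = 4x^5
Evaluate at x = 5:
F'(5) = 4 * 5^5
= 4 * 3125
= 12500

12500


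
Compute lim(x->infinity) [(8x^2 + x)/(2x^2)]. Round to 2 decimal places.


For limits at infinity with equal-degree polynomials,
we compare leading coefficients.
Numerator leading term: 8x^2
Denominator leading term: 2x^2
Divide both by x^2:
lim = (8 + 1/x) / (2)
As x -> infinity, the 1/x and 1/x^2 terms vanish:
= 8/2 = 4 = 4.00

4.00


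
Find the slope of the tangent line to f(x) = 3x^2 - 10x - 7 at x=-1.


The slope of the tangent line equals f'(x) at the point.
f(x) = 3x^2 - 10x - 7
f'(x) = 6x - 10
At x = -1:
f'(-1) = 6 * (-1) - 10
= -6 - 10
= -16

-16


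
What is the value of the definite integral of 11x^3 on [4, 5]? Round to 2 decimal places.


Find the antiderivative of 11x^3:
F(x) = 11/4 * x^4
Apply the Fundamental Theorem of Calculus:
F(5) - F(4)
= 11/4 * 5^4 - 11/4 * 4^4
= 11/4 * (625 - 256)
= 11/4 * 369
= 4059/4 = 1014.75

1014.75


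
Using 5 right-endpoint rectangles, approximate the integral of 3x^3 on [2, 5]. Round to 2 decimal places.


Right Riemann sum uses right endpoints of each subinterval.
Interval: [2, 5], n = 5
dx = (5 - 2) / 5 = 3/5
Right endpoints: [13/5, 16/5, 19/5, 22/5, 5]
f values: [6591/125, 12288/125, 20577/125, 31944/125, 375]
Sum = dx * (sum of f values)
= 3/5 * 4731/5
= 14193/25 = 567.72

567.72


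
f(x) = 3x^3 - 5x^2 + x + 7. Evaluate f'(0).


Differentiate f(x) = 3x^3 - 5x^2 + x + 7 term by term:
f'(x) = 9x^2 - 10x + 1
Substitute x = 0:
f'(0) = 9 * 0^2 - 10 * 0 + 1
= 0 + 0 + 1
= 1

1


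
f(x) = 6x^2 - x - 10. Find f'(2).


Differentiate term by term using power and sum rules:
f(x) = 6x^2 - x - 10
f'(x) = 12x - 1
Substitute x = 2:
f'(2) = 12 * 2 - 1
= 24 - 1
= 23

23


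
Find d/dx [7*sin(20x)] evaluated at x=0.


Apply the chain rule to differentiate 7*sin(20x):
d/dx [7*sin(20x)]
= 7 * cos(20x) * d/dx(20x)
= 7 * 20 * cos(20x)
= 140 * cos(20x)
Evaluate at x = 0:
= 140 * cos(0)
= 140 * 1
= 140

140


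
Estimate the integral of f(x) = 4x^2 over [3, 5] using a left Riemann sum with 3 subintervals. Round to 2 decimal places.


Left Riemann sum uses left endpoints of each subinterval.
Interval: [3, 5], n = 3
dx = (5 - 3) / 3 = 2/3
Left endpoints: [3, 11/3, 13/3]
f values: [36, 484/9, 676/9]
Sum = dx * (sum of f values)
= 2/3 * 1484/9
= 2968/27 ≈ 109.93

109.93


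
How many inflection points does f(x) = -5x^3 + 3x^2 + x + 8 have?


Inflection points occur where f''(x) = 0 and concavity changes.
f(x) = -5x^3 + 3x^2 + x + 8
f'(x) = -15x^2 + 6x + 1
f''(x) = -30x + 6
Set f''(x) = 0:
-30x + 6 = 0
x = -6 / (-30) = 1/5
Since f''(x) is linear (degree 1), it changes sign at this point.
Therefore there is exactly 1 inflection point.

1


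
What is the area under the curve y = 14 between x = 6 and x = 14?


The area under a constant function y = 14 is a rectangle.
Width = 14 - 6 = 8
Height = 14
Area = width * height
= 8 * 14
= 112

112


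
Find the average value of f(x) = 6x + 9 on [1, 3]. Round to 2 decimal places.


Average value = 1/(b-a) * integral from a to b of f(x) dx
First compute the integral of 6x + 9:
F(x) = 3x^2 + 9x
F(3) = 3 * 9 + 9 * 3 = 54
F(1) = 3 * 1 + 9 * 1 = 12
Integral = 54 - 12 = 42
Average = 42 / (3 - 1) = 42 / 2
= 21 = 21.00

21.00


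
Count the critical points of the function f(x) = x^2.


Find where f'(x) = 0:
f'(x) = 2x
Set f'(x) = 0:
2x = 0
x = 0 / 2 = 0
This is a linear equation in x, so there is exactly one solution.
Number of critical points: 1

1


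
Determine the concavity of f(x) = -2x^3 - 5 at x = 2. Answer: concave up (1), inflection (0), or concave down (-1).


Concavity is determined by the sign of f''(x).
f(x) = -2x^3 - 5
f'(x) = -6x^2
f''(x) = -12x
f''(2) = -12 * 2 + 0
= -24 + 0
= -24
Since f''(2) < 0, the function is concave down (-1)

-1


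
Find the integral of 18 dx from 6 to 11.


The integral of a constant k over [a, b] equals k * (b - a).
integral from 6 to 11 of 18 dx
= 18 * (11 - 6)
= 18 * 5
= 90

90


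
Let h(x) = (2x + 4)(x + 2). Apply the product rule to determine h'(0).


Let u(x) = 2x + 4 and v(x) = x + 2
u'(x) = 2
v'(x) = 1
Product rule: h'(x) = u'(x)*v(x) + u(x)*v'(x)
= 2 * (x + 2) + (2x + 4) * 1
At x = 0:
u(0) = 2 * 0 + 4 = 4
v(0) = 1 * 0 + 2 = 2
h'(0) = 2 * 2 + 4 * 1
= 4 + 4
= 8

8


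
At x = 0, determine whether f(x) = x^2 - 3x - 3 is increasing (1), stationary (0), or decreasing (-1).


Compute f'(x) to determine behavior:
f'(x) = 2x - 3
f'(0) = 2 * 0 - 3
= 0 - 3
= -3
Since f'(0) < 0, the function is decreasing (-1)

-1


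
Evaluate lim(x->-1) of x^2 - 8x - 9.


Since polynomials are continuous, we use direct substitution.
lim(x->-1) of x^2 - 8x - 9
= 1 * (-1)^2 - 8 * (-1) - 9
= 1 + 8 - 9
= 0

0


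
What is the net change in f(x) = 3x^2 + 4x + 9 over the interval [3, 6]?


Net change = f(b) - f(a)
f(x) = 3x^2 + 4x + 9
Compute f(6):
f(6) = 3 * 6^2 + 4 * 6 + 9
= 108 + 24 + 9
= 141
Compute f(3):
f(3) = 3 * 3^2 + 4 * 3 + 9
= 27 + 12 + 9
= 48
Net change = 141 - 48 = 93

93


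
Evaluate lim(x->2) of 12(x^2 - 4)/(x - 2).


Direct substitution gives 0/0, so we factor the numerator.
Factor: 12(x^2 - 4) = 12 * (x - 2)(x + 2)
Cancel the common factor (x - 2):
12(x^2 - 4)/(x - 2) = 12 * (x + 2)
Now substitute x = 2:
= 12 * (2 + 2) = 48

48


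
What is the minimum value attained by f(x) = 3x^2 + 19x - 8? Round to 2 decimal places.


For a quadratic f(x) = ax^2 + bx + c with a > 0, the minimum is at the vertex.
Vertex x-coordinate: x = -b/(2a)
x = -(19) / (2 * 3)
x = -19/6
Substitute back to find the minimum value:
f(-19/6) = 3 * (-19/6)^2 + 19 * (-19/6) - 8
= 361/12 - 361/6 - 8
= -457/12 ≈ -38.08

-38.08


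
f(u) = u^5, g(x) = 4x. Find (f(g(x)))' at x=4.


Using the chain rule: (f(g(x)))' = f'(g(x)) * g'(x)
First, find g(4):
g(4) = 4 * 4 + 0 = 16
Next, f'(u) = 5u^4
And g'(x) = 4
So f'(g(4)) * g'(4)
= 5 * 16^4 * 4
= 5 * 65536 * 4
= 1310720

1310720


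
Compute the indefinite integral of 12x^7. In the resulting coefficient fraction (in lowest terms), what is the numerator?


Apply the power rule for integration:
integral of ax^n dx = a/(n+1) * x^(n+1) + C
integral of 12x^7 dx
= 12/8 * x^8 + C
= 3/2 * x^8 + C
The coefficient in lowest terms is 3/2, and its numerator is 3

3


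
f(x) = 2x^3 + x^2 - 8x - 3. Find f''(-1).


First derivative:
f'(x) = 6x^2 + 2x - 8
Second derivative:
f''(x) = 12x + 2
Substitute x = -1:
f''(-1) = 12 * (-1) + 2
= -12 + 2
= -10

-10


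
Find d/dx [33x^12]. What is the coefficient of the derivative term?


We apply the power rule: d/dx [ax^n] = a*n * x^(n-1)
d/dx [33x^12]
= 33 * 12 * x^(12-1)
= 396x^11
The coefficient is 396

396


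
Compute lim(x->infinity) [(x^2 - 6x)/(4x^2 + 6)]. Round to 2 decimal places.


For limits at infinity with equal-degree polynomials,
we compare leading coefficients.
Numerator leading term: x^2
Denominator leading term: 4x^2
Divide both by x^2:
lim = (1 - 6/x) / (4 + 6/x^2)
As x -> infinity, the 1/x and 1/x^2 terms vanish:
= 1/4 = 0.25

0.25


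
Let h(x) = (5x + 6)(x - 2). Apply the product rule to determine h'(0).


Let u(x) = 5x + 6 and v(x) = x - 2
u'(x) = 5
v'(x) = 1
Product rule: h'(x) = u'(x)*v(x) + u(x)*v'(x)
= 5 * (x - 2) + (5x + 6) * 1
At x = 0:
u(0) = 5 * 0 + 6 = 6
v(0) = 1 * 0 - 2 = -2
h'(0) = 5 * (-2) + 6 * 1
= -10 + 6
= -4

-4


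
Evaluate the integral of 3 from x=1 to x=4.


The integral of a constant k over [a, b] equals k * (b - a).
integral from 1 to 4 of 3 dx
= 3 * (4 - 1)
= 3 * 3
= 9

9


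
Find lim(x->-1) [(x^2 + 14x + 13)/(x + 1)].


Direct substitution gives 0/0, so we factor the numerator.
Factor: (x^2 + 14x + 13) = (x + 1)(x + 13)
Cancel the common factor (x + 1):
(x^2 + 14x + 13)/(x + 1) = (x + 13)
Now substitute x = -1:
= (-1) - (-13) = 12

12


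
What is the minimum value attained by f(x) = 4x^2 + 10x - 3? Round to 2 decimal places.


For a quadratic f(x) = ax^2 + bx + c with a > 0, the minimum is at the vertex.
Vertex x-coordinate: x = -b/(2a)
x = -(10) / (2 * 4)
x = -10/8 = -5/4
Substitute back to find the minimum value:
f(-5/4) = 4 * (-5/4)^2 + 10 * (-5/4) - 3
= 25/4 - 25/2 - 3
= -37/4 = -9.25

-9.25


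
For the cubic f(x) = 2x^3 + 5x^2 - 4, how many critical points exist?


Find where f'(x) = 0:
f(x) = 2x^3 + 5x^2 - 4
f'(x) = 6x^2 + 10x
This is a quadratic in x. Use the discriminant to count real roots.
Discriminant = (10)^2 - 4 * 6 * 0
= 100 - 0
= 100
Since discriminant > 0, f'(x) = 0 has 2 real solutions.
Number of critical points: 2

2


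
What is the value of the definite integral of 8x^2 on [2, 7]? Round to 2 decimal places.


Find the antiderivative of 8x^2:
F(x) = 8/3 * x^3
Apply the Fundamental Theorem of Calculus:
F(7) - F(2)
= 8/3 * 7^3 - 8/3 * 2^3
= 8/3 * (343 - 8)
= 8/3 * 335
= 2680/3 ≈ 893.33

893.33


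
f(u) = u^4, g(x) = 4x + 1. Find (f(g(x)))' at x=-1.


Using the chain rule: (f(g(x)))' = f'(g(x)) * g'(x)
First, find g(-1):
g(-1) = 4 * (-1) + 1 = -3
Next, f'(u) = 4u^3
And g'(x) = 4
So f'(g(-1)) * g'(-1)
= 4 * (-3)^3 * 4
= 4 * (-27) * 4
= -432

-432


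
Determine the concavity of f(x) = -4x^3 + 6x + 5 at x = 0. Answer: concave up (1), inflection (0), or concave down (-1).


Concavity is determined by the sign of f''(x).
f(x) = -4x^3 + 6x + 5
f'(x) = -12x^2 + 6
f''(x) = -24x
f''(0) = -24 * 0 + 0
= 0 + 0
= 0
f''(0) = 0, and f''(x) is linear with nonzero slope -24, so f'' changes sign at x = 0. Hence the function is at an inflection point (0)

0


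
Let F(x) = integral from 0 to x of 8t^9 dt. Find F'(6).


By the Fundamental Theorem of Calculus (Part 1):
If F(x) = integral from 0 to x of f(t) dt, then F'(x) = f(x)
Here f(t) = 8t^9
So F'(x) = 8x^9
Evaluate at x = 6:
F'(6) = 8 * 6^9
= 8 * 10077696
= 80621568

80621568


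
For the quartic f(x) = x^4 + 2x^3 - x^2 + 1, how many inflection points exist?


Inflection points occur where f''(x) = 0 and concavity changes.
f(x) = x^4 + 2x^3 - x^2 + 1
f'(x) = 4x^3 + 6x^2 - 2x
f''(x) = 12x^2 + 12x - 2
This is a quadratic in x. Use the discriminant to count real roots.
Discriminant = (12)^2 - 4 * 12 * (-2)
= 144 - (-96)
= 240
Since discriminant > 0, f''(x) = 0 has 2 distinct real solutions.
A quadratic with two distinct real roots changes sign at each root, so concavity changes at both.
Number of inflection points: 2

2


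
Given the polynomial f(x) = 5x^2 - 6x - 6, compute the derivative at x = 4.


Differentiate term by term using power and sum rules:
f(x) = 5x^2 - 6x - 6
f'(x) = 10x - 6
Substitute x = 4:
f'(4) = 10 * 4 - 6
= 40 - 6
= 34

34


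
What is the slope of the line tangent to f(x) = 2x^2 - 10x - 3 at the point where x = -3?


The slope of the tangent line equals f'(x) at the point.
f(x) = 2x^2 - 10x - 3
f'(x) = 4x - 10
At x = -3:
f'(-3) = 4 * (-3) - 10
= -12 - 10
= -22

-22


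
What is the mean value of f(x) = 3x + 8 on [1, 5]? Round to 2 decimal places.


Average value = 1/(b-a) * integral from a to b of f(x) dx
First compute the integral of 3x + 8:
F(x) = (3/2)x^2 + 8x
F(5) = 3/2 * 25 + 8 * 5 = 155/2
F(1) = 3/2 * 1 + 8 * 1 = 19/2
Integral = 155/2 - 19/2 = 68
Average = 68 / (5 - 1) = 68 / 4
= 17 = 17.00

17.00


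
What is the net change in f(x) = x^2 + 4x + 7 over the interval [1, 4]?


Net change = f(b) - f(a)
f(x) = x^2 + 4x + 7
Compute f(4):
f(4) = 1 * 4^2 + 4 * 4 + 7
= 16 + 16 + 7
= 39
Compute f(1):
f(1) = 1 * 1^2 + 4 * 1 + 7
= 1 + 4 + 7
= 12
Net change = 39 - 12 = 27

27


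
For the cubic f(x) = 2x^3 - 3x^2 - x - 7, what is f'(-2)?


Differentiate f(x) = 2x^3 - 3x^2 - x - 7 term by term:
f'(x) = 6x^2 - 6x - 1
Substitute x = -2:
f'(-2) = 6 * (-2)^2 - 6 * (-2) - 1
= 24 + 12 - 1
= 35

35


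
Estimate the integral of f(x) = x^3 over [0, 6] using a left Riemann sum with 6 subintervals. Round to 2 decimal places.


Left Riemann sum uses left endpoints of each subinterval.
Interval: [0, 6], n = 6
dx = (6 - 0) / 6 = 1
Left endpoints: [0, 1, 2, 3, 4, 5]
f values: [0, 1, 8, 27, 64, 125]
Sum = dx * (sum of f values)
= 1 * 225
= 225 = 225.00

225.00


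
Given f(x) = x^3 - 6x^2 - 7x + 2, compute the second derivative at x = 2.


First derivative:
f'(x) = 3x^2 - 12x - 7
Second derivative:
f''(x) = 6x - 12
Substitute x = 2:
f''(2) = 6 * 2 - 12
= 12 - 12
= 0

0


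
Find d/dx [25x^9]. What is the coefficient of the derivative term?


We apply the power rule: d/dx [ax^n] = a*n * x^(n-1)
d/dx [25x^9]
= 25 * 9 * x^(9-1)
= 225x^8
The coefficient is 225

225


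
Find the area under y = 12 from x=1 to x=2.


The area under a constant function y = 12 is a rectangle.
Width = 2 - 1 = 1
Height = 12
Area = width * height
= 1 * 12
= 12

12


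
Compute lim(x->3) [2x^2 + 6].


Since polynomials are continuous, we use direct substitution.
lim(x->3) of 2x^2 + 6
= 2 * 3^2 + 0 * 3 + 6
= 18 + 0 + 6
= 24

24


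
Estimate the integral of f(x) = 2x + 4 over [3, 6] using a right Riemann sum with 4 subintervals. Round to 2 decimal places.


Right Riemann sum uses right endpoints of each subinterval.
Interval: [3, 6], n = 4
dx = (6 - 3) / 4 = 3/4
Right endpoints: [15/4, 9/2, 21/4, 6]
f values: [23/2, 13, 29/2, 16]
Sum = dx * (sum of f values)
= 3/4 * 55
= 165/4 = 41.25

41.25


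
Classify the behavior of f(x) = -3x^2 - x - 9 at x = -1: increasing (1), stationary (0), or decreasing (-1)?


Compute f'(x) to determine behavior:
f'(x) = -6x - 1
f'(-1) = -6 * (-1) - 1
= 6 - 1
= 5
Since f'(-1) > 0, the function is increasing (1)

1


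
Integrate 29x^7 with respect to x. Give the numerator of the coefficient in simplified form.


Apply the power rule for integration:
integral of ax^n dx = a/(n+1) * x^(n+1) + C
integral of 29x^7 dx
= 29/8 * x^8 + C
The coefficient in lowest terms is 29/8, and its numerator is 29

29


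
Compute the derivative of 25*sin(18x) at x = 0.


Apply the chain rule to differentiate 25*sin(18x):
d/dx [25*sin(18x)]
= 25 * cos(18x) * d/dx(18x)
= 25 * 18 * cos(18x)
= 450 * cos(18x)
Evaluate at x = 0:
= 450 * cos(0)
= 450 * 1
= 450

450


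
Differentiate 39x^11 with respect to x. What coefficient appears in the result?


We apply the power rule: d/dx [ax^n] = a*n * x^(n-1)
d/dx [39x^11]
= 39 * 11 * x^(11-1)
= 429x^10
The coefficient is 429

429


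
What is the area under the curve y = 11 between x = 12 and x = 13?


The area under a constant function y = 11 is a rectangle.
Width = 13 - 12 = 1
Height = 11
Area = width * height
= 1 * 11
= 11

11


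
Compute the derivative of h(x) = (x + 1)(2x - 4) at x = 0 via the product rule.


Let u(x) = x + 1 and v(x) = 2x - 4
u'(x) = 1
v'(x) = 2
Product rule: h'(x) = u'(x)*v(x) + u(x)*v'(x)
= 1 * (2x - 4) + (x + 1) * 2
At x = 0:
u(0) = 1 * 0 + 1 = 1
v(0) = 2 * 0 - 4 = -4
h'(0) = 1 * (-4) + 1 * 2
= -4 + 2
= -2

-2


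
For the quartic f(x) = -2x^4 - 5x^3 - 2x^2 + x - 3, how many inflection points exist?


Inflection points occur where f''(x) = 0 and concavity changes.
f(x) = -2x^4 - 5x^3 - 2x^2 + x - 3
f'(x) = -8x^3 - 15x^2 - 4x + 1
f''(x) = -24x^2 - 30x - 4
This is a quadratic in x. Use the discriminant to count real roots.
Discriminant = (-30)^2 - 4 * (-24) * (-4)
= 900 - 384
= 516
Since discriminant > 0, f''(x) = 0 has 2 distinct real solutions.
A quadratic with two distinct real roots changes sign at each root, so concavity changes at both.
Number of inflection points: 2

2


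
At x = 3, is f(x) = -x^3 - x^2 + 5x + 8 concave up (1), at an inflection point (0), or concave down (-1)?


Concavity is determined by the sign of f''(x).
f(x) = -x^3 - x^2 + 5x + 8
f'(x) = -3x^2 - 2x + 5
f''(x) = -6x - 2
f''(3) = -6 * 3 - 2
= -18 - 2
= -20
Since f''(3) < 0, the function is concave down (-1)

-1


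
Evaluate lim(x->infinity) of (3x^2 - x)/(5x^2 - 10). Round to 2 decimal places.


For limits at infinity with equal-degree polynomials,
we compare leading coefficients.
Numerator leading term: 3x^2
Denominator leading term: 5x^2
Divide both by x^2:
lim = (3 - 1/x) / (5 - 10/x^2)
As x -> infinity, the 1/x and 1/x^2 terms vanish:
= 3/5 = 0.60

0.60


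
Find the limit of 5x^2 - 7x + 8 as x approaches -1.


Since polynomials are continuous, we use direct substitution.
lim(x->-1) of 5x^2 - 7x + 8
= 5 * (-1)^2 - 7 * (-1) + 8
= 5 + 7 + 8
= 20

20


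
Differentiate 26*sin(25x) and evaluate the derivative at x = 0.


Apply the chain rule to differentiate 26*sin(25x):
d/dx [26*sin(25x)]
= 26 * cos(25x) * d/dx(25x)
= 26 * 25 * cos(25x)
= 650 * cos(25x)
Evaluate at x = 0:
= 650 * cos(0)
= 650 * 1
= 650

650


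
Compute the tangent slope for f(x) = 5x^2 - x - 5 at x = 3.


The slope of the tangent line equals f'(x) at the point.
f(x) = 5x^2 - x - 5
f'(x) = 10x - 1
At x = 3:
f'(3) = 10 * 3 - 1
= 30 - 1
= 29

29


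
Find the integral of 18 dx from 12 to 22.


The integral of a constant k over [a, b] equals k * (b - a).
integral from 12 to 22 of 18 dx
= 18 * (22 - 12)
= 18 * 10
= 180

180


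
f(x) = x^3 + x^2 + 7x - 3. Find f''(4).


First derivative:
f'(x) = 3x^2 + 2x + 7
Second derivative:
f''(x) = 6x + 2
Substitute x = 4:
f''(4) = 6 * 4 + 2
= 24 + 2
= 26

26


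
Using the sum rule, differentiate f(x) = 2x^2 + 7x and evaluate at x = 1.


Differentiate term by term using power and sum rules:
f(x) = 2x^2 + 7x
f'(x) = 4x + 7
Substitute x = 1:
f'(1) = 4 * 1 + 7
= 4 + 7
= 11

11


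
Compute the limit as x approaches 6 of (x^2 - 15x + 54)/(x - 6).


Direct substitution gives 0/0, so we factor the numerator.
Factor: (x^2 - 15x + 54) = (x - 6)(x - 9)
Cancel the common factor (x - 6):
(x^2 - 15x + 54)/(x - 6) = (x - 9)
Now substitute x = 6:
= (6) - (9) = -3

-3


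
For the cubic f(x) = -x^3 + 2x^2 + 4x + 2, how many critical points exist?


Find where f'(x) = 0:
f(x) = -x^3 + 2x^2 + 4x + 2
f'(x) = -3x^2 + 4x + 4
This is a quadratic in x. Use the discriminant to count real roots.
Discriminant = (4)^2 - 4 * (-3) * 4
= 16 - (-48)
= 64
Since discriminant > 0, f'(x) = 0 has 2 real solutions.
Number of critical points: 2

2


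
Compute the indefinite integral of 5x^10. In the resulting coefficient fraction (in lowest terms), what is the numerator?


Apply the power rule for integration:
integral of ax^n dx = a/(n+1) * x^(n+1) + C
integral of 5x^10 dx
= 5/11 * x^11 + C
The coefficient in lowest terms is 5/11, and its numerator is 5

5


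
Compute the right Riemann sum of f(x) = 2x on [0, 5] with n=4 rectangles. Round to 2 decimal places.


Right Riemann sum uses right endpoints of each subinterval.
Interval: [0, 5], n = 4
dx = (5 - 0) / 4 = 5/4
Right endpoints: [5/4, 5/2, 15/4, 5]
f values: [5/2, 5, 15/2, 10]
Sum = dx * (sum of f values)
= 5/4 * 25
= 125/4 = 31.25

31.25


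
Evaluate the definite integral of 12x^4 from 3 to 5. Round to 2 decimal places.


Find the antiderivative of 12x^4:
F(x) = 12/5 * x^5
Apply the Fundamental Theorem of Calculus:
F(5) - F(3)
= 12/5 * 5^5 - 12/5 * 3^5
= 12/5 * (3125 - 243)
= 12/5 * 2882
= 34584/5 = 6916.80

6916.80


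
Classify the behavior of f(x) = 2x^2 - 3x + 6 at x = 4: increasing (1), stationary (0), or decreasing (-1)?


Compute f'(x) to determine behavior:
f'(x) = 4x - 3
f'(4) = 4 * 4 - 3
= 16 - 3
= 13
Since f'(4) > 0, the function is increasing (1)

1


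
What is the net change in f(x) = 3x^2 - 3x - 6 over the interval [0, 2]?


Net change = f(b) - f(a)
f(x) = 3x^2 - 3x - 6
Compute f(2):
f(2) = 3 * 2^2 - 3 * 2 - 6
= 12 - 6 - 6
= 0
Compute f(0):
f(0) = 3 * 0^2 - 3 * 0 - 6
= 0 + 0 - 6
= -6
Net change = 0 - (-6) = 6

6


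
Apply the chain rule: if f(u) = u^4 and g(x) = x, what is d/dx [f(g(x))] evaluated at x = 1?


Using the chain rule: (f(g(x)))' = f'(g(x)) * g'(x)
First, find g(1):
g(1) = 1 * 1 + 0 = 1
Next, f'(u) = 4u^3
And g'(x) = 1
So f'(g(1)) * g'(1)
= 4 * 1^3 * 1
= 4 * 1 * 1
= 4

4


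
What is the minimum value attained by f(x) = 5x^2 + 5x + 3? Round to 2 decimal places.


For a quadratic f(x) = ax^2 + bx + c with a > 0, the minimum is at the vertex.
Vertex x-coordinate: x = -b/(2a)
x = -(5) / (2 * 5)
x = -5/10 = -1/2
Substitute back to find the minimum value:
f(-1/2) = 5 * (-1/2)^2 + 5 * (-1/2) + 3
= 5/4 - 5/2 + 3
= 7/4 = 1.75

1.75


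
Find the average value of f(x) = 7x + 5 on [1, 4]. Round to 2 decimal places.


Average value = 1/(b-a) * integral from a to b of f(x) dx
First compute the integral of 7x + 5:
F(x) = (7/2)x^2 + 5x
F(4) = 7/2 * 16 + 5 * 4 = 76
F(1) = 7/2 * 1 + 5 * 1 = 17/2
Integral = 76 - 17/2 = 135/2
Average = (135/2) / (4 - 1) = (135/2) / 3
= 45/2 = 22.50

22.50


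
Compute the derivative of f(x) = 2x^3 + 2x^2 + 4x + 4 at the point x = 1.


Differentiate f(x) = 2x^3 + 2x^2 + 4x + 4 term by term:
f'(x) = 6x^2 + 4x + 4
Substitute x = 1:
f'(1) = 6 * 1^2 + 4 * 1 + 4
= 6 + 4 + 4
= 14

14


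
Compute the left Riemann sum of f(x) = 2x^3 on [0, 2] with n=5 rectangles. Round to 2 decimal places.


Left Riemann sum uses left endpoints of each subinterval.
Interval: [0, 2], n = 5
dx = (2 - 0) / 5 = 2/5
Left endpoints: [0, 2/5, 4/5, 6/5, 8/5]
f values: [0, 16/125, 128/125, 432/125, 1024/125]
Sum = dx * (sum of f values)
= 2/5 * 64/5
= 128/25 = 5.12

5.12


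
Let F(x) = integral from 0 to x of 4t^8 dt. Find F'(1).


By the Fundamental Theorem of Calculus (Part 1):
If F(x) = integral from 0 to x of f(t) dt, then F'(x) = f(x)
Here f(t) = 4t^8
So F'(x) = 4x^8
Evaluate at x = 1:
F'(1) = 4 * 1^8
= 4 * 1
= 4

4


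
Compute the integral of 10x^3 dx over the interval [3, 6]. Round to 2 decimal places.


Find the antiderivative of 10x^3:
F(x) = 10/4 * x^4
Apply the Fundamental Theorem of Calculus:
F(6) - F(3)
= 10/4 * 6^4 - 10/4 * 3^4
= 10/4 * (1296 - 81)
= 10/4 * 1215
= 6075/2 = 3037.50

3037.50


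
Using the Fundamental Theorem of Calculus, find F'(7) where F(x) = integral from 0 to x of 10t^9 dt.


By the Fundamental Theorem of Calculus (Part 1):
If F(x) = integral from 0 to x of f(t) dt, then F'(x) = f(x)
Here f(t) = 10t^9
So F'(x) = 10x^9
Evaluate at x = 7:
F'(7) = 10 * 7^9
= 10 * 40353607
= 403536070

403536070


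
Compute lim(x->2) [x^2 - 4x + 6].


Since polynomials are continuous, we use direct substitution.
lim(x->2) of x^2 - 4x + 6
= 1 * 2^2 - 4 * 2 + 6
= 4 - 8 + 6
= 2

2


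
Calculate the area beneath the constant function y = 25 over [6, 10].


The area under a constant function y = 25 is a rectangle.
Width = 10 - 6 = 4
Height = 25
Area = width * height
= 4 * 25
= 100

100


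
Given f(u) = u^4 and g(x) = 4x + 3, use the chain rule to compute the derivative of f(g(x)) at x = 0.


Using the chain rule: (f(g(x)))' = f'(g(x)) * g'(x)
First, find g(0):
g(0) = 4 * 0 + 3 = 3
Next, f'(u) = 4u^3
And g'(x) = 4
So f'(g(0)) * g'(0)
= 4 * 3^3 * 4
= 4 * 27 * 4
= 432

432


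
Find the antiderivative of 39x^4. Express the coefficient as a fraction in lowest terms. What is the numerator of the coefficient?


Apply the power rule for integration:
integral of ax^n dx = a/(n+1) * x^(n+1) + C
integral of 39x^4 dx
= 39/5 * x^5 + C
The coefficient in lowest terms is 39/5, and its numerator is 39

39


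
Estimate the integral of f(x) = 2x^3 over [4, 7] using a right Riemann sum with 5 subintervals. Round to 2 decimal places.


Right Riemann sum uses right endpoints of each subinterval.
Interval: [4, 7], n = 5
dx = (7 - 4) / 5 = 3/5
Right endpoints: [23/5, 26/5, 29/5, 32/5, 7]
f values: [24334/125, 35152/125, 48778/125, 65536/125, 686]
Sum = dx * (sum of f values)
= 3/5 * 10382/5
= 31146/25 = 1245.84

1245.84


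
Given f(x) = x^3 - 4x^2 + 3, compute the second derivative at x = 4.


First derivative:
f'(x) = 3x^2 - 8x
Second derivative:
f''(x) = 6x - 8
Substitute x = 4:
f''(4) = 6 * 4 - 8
= 24 - 8
= 16

16


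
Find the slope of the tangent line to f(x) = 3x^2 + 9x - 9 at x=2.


The slope of the tangent line equals f'(x) at the point.
f(x) = 3x^2 + 9x - 9
f'(x) = 6x + 9
At x = 2:
f'(2) = 6 * 2 + 9
= 12 + 9
= 21

21


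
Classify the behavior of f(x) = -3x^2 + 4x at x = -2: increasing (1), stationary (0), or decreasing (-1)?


Compute f'(x) to determine behavior:
f'(x) = -6x + 4
f'(-2) = -6 * (-2) + 4
= 12 + 4
= 16
Since f'(-2) > 0, the function is increasing (1)

1


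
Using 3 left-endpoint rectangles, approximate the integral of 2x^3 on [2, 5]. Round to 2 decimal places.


Left Riemann sum uses left endpoints of each subinterval.
Interval: [2, 5], n = 3
dx = (5 - 2) / 3 = 1
Left endpoints: [2, 3, 4]
f values: [16, 54, 128]
Sum = dx * (sum of f values)
= 1 * 198
= 198 = 198.00

198.00


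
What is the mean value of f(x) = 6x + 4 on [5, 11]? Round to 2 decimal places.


Average value = 1/(b-a) * integral from a to b of f(x) dx
First compute the integral of 6x + 4:
F(x) = 3x^2 + 4x
F(11) = 3 * 121 + 4 * 11 = 407
F(5) = 3 * 25 + 4 * 5 = 95
Integral = 407 - 95 = 312
Average = 312 / (11 - 5) = 312 / 6
= 52 = 52.00

52.00


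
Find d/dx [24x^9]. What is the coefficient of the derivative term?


We apply the power rule: d/dx [ax^n] = a*n * x^(n-1)
d/dx [24x^9]
= 24 * 9 * x^(9-1)
= 216x^8
The coefficient is 216

216


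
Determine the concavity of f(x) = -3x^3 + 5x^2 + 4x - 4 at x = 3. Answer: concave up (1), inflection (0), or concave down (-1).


Concavity is determined by the sign of f''(x).
f(x) = -3x^3 + 5x^2 + 4x - 4
f'(x) = -9x^2 + 10x + 4
f''(x) = -18x + 10
f''(3) = -18 * 3 + 10
= -54 + 10
= -44
Since f''(3) < 0, the function is concave down (-1)

-1


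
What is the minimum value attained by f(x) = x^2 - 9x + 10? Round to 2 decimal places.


For a quadratic f(x) = ax^2 + bx + c with a > 0, the minimum is at the vertex.
Vertex x-coordinate: x = -b/(2a)
x = -(-9) / (2 * 1)
x = 9/2
Substitute back to find the minimum value:
f(9/2) = 1 * (9/2)^2 - 9 * (9/2) + 10
= 81/4 - 81/2 + 10
= -41/4 = -10.25

-10.25


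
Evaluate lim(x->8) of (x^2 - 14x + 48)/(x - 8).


Direct substitution gives 0/0, so we factor the numerator.
Factor: (x^2 - 14x + 48) = (x - 8)(x - 6)
Cancel the common factor (x - 8):
(x^2 - 14x + 48)/(x - 8) = (x - 6)
Now substitute x = 8:
= (8) - (6) = 2

2


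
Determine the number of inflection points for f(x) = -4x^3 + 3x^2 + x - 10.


Inflection points occur where f''(x) = 0 and concavity changes.
f(x) = -4x^3 + 3x^2 + x - 10
f'(x) = -12x^2 + 6x + 1
f''(x) = -24x + 6
Set f''(x) = 0:
-24x + 6 = 0
x = -6 / (-24) = 1/4
Since f''(x) is linear (degree 1), it changes sign at this point.
Therefore there is exactly 1 inflection point.

1


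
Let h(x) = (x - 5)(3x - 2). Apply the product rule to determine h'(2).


Let u(x) = x - 5 and v(x) = 3x - 2
u'(x) = 1
v'(x) = 3
Product rule: h'(x) = u'(x)*v(x) + u(x)*v'(x)
= 1 * (3x - 2) + (x - 5) * 3
At x = 2:
u(2) = 1 * 2 - 5 = -3
v(2) = 3 * 2 - 2 = 4
h'(2) = 1 * 4 + (-3) * 3
= 4 - 9
= -5

-5


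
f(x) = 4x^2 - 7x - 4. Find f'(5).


Differentiate term by term using power and sum rules:
f(x) = 4x^2 - 7x - 4
f'(x) = 8x - 7
Substitute x = 5:
f'(5) = 8 * 5 - 7
= 40 - 7
= 33

33


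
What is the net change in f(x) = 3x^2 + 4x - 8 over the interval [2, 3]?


Net change = f(b) - f(a)
f(x) = 3x^2 + 4x - 8
Compute f(3):
f(3) = 3 * 3^2 + 4 * 3 - 8
= 27 + 12 - 8
= 31
Compute f(2):
f(2) = 3 * 2^2 + 4 * 2 - 8
= 12 + 8 - 8
= 12
Net change = 31 - 12 = 19

19


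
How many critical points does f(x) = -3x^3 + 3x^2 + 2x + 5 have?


Find where f'(x) = 0:
f(x) = -3x^3 + 3x^2 + 2x + 5
f'(x) = -9x^2 + 6x + 2
This is a quadratic in x. Use the discriminant to count real roots.
Discriminant = (6)^2 - 4 * (-9) * 2
= 36 - (-72)
= 108
Since discriminant > 0, f'(x) = 0 has 2 real solutions.
Number of critical points: 2

2


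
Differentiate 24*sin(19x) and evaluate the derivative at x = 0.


Apply the chain rule to differentiate 24*sin(19x):
d/dx [24*sin(19x)]
= 24 * cos(19x) * d/dx(19x)
= 24 * 19 * cos(19x)
= 456 * cos(19x)
Evaluate at x = 0:
= 456 * cos(0)
= 456 * 1
= 456

456


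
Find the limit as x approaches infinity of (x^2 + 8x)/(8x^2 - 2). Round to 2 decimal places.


For limits at infinity with equal-degree polynomials,
we compare leading coefficients.
Numerator leading term: x^2
Denominator leading term: 8x^2
Divide both by x^2:
lim = (1 + 8/x) / (8 - 2/x^2)
As x -> infinity, the 1/x and 1/x^2 terms vanish:
= 1/8 ≈ 0.13

0.13


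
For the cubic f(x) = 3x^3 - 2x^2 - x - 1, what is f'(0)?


Differentiate f(x) = 3x^3 - 2x^2 - x - 1 term by term:
f'(x) = 9x^2 - 4x - 1
Substitute x = 0:
f'(0) = 9 * 0^2 - 4 * 0 - 1
= 0 + 0 - 1
= -1

-1


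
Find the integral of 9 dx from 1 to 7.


The integral of a constant k over [a, b] equals k * (b - a).
integral from 1 to 7 of 9 dx
= 9 * (7 - 1)
= 9 * 6
= 54

54


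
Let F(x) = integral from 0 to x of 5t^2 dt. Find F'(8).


By the Fundamental Theorem of Calculus (Part 1):
If F(x) = integral from 0 to x of f(t) dt, then F'(x) = f(x)
Here f(t) = 5t^2
So F'(x) = 5x^2
Evaluate at x = 8:
F'(8) = 5 * 8^2
= 5 * 64
= 320

320


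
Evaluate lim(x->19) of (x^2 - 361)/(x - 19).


Direct substitution gives 0/0, so we factor the numerator.
Factor: (x^2 - 361) = (x - 19)(x + 19)
Cancel the common factor (x - 19):
(x^2 - 361)/(x - 19) = (x + 19)
Now substitute x = 19:
= (19 + 19) = 38

38


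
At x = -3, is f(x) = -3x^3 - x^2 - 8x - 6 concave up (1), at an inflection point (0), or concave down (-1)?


Concavity is determined by the sign of f''(x).
f(x) = -3x^3 - x^2 - 8x - 6
f'(x) = -9x^2 - 2x - 8
f''(x) = -18x - 2
f''(-3) = -18 * (-3) - 2
= 54 - 2
= 52
Since f''(-3) > 0, the function is concave up (1)

1


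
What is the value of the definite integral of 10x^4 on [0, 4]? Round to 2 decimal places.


Find the antiderivative of 10x^4:
F(x) = 10/5 * x^5
Apply the Fundamental Theorem of Calculus:
F(4) - F(0)
= 10/5 * 4^5 - 10/5 * 0^5
= 10/5 * (1024 - 0)
= 10/5 * 1024
= 2048 = 2048.00

2048.00


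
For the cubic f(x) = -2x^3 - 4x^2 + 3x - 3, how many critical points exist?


Find where f'(x) = 0:
f(x) = -2x^3 - 4x^2 + 3x - 3
f'(x) = -6x^2 - 8x + 3
This is a quadratic in x. Use the discriminant to count real roots.
Discriminant = (-8)^2 - 4 * (-6) * 3
= 64 - (-72)
= 136
Since discriminant > 0, f'(x) = 0 has 2 real solutions.
Number of critical points: 2

2


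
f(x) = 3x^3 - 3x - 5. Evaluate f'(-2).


Differentiate f(x) = 3x^3 - 3x - 5 term by term:
f'(x) = 9x^2 - 3
Substitute x = -2:
f'(-2) = 9 * (-2)^2 + 0 * (-2) - 3
= 36 + 0 - 3
= 33

33


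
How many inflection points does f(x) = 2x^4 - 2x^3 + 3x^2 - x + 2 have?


Inflection points occur where f''(x) = 0 and concavity changes.
f(x) = 2x^4 - 2x^3 + 3x^2 - x + 2
f'(x) = 8x^3 - 6x^2 + 6x - 1
f''(x) = 24x^2 - 12x + 6
This is a quadratic in x. Use the discriminant to count real roots.
Discriminant = (-12)^2 - 4 * 24 * 6
= 144 - 576
= -432
Since discriminant < 0, f''(x) = 0 has no real solutions.
Number of inflection points: 0

0


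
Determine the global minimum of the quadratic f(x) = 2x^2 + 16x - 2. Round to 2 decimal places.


For a quadratic f(x) = ax^2 + bx + c with a > 0, the minimum is at the vertex.
Vertex x-coordinate: x = -b/(2a)
x = -(16) / (2 * 2)
x = -16/4 = -4
Substitute back to find the minimum value:
f(-4) = 2 * (-4)^2 + 16 * (-4) - 2
= 32 - 64 - 2
= -34 = -34.00

-34.00


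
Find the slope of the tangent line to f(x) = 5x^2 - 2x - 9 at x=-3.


The slope of the tangent line equals f'(x) at the point.
f(x) = 5x^2 - 2x - 9
f'(x) = 10x - 2
At x = -3:
f'(-3) = 10 * (-3) - 2
= -30 - 2
= -32

-32


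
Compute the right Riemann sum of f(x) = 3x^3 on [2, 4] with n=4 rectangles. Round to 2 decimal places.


Right Riemann sum uses right endpoints of each subinterval.
Interval: [2, 4], n = 4
dx = (4 - 2) / 4 = 1/2
Right endpoints: [5/2, 3, 7/2, 4]
f values: [375/8, 81, 1029/8, 192]
Sum = dx * (sum of f values)
= 1/2 * 897/2
= 897/4 = 224.25

224.25


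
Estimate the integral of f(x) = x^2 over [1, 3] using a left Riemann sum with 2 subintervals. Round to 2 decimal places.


Left Riemann sum uses left endpoints of each subinterval.
Interval: [1, 3], n = 2
dx = (3 - 1) / 2 = 1
Left endpoints: [1, 2]
f values: [1, 4]
Sum = dx * (sum of f values)
= 1 * 5
= 5 = 5.00

5.00


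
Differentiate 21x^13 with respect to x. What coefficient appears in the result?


We apply the power rule: d/dx [ax^n] = a*n * x^(n-1)
d/dx [21x^13]
= 21 * 13 * x^(13-1)
= 273x^12
The coefficient is 273

273


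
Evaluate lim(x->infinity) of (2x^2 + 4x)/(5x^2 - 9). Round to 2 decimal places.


For limits at infinity with equal-degree polynomials,
we compare leading coefficients.
Numerator leading term: 2x^2
Denominator leading term: 5x^2
Divide both by x^2:
lim = (2 + 4/x) / (5 - 9/x^2)
As x -> infinity, the 1/x and 1/x^2 terms vanish:
= 2/5 = 0.40

0.40


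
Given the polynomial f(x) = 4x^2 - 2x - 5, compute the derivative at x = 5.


Differentiate term by term using power and sum rules:
f(x) = 4x^2 - 2x - 5
f'(x) = 8x - 2
Substitute x = 5:
f'(5) = 8 * 5 - 2
= 40 - 2
= 38

38


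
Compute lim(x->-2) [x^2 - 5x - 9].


Since polynomials are continuous, we use direct substitution.
lim(x->-2) of x^2 - 5x - 9
= 1 * (-2)^2 - 5 * (-2) - 9
= 4 + 10 - 9
= 5

5


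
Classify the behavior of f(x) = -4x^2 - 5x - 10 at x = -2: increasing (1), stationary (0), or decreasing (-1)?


Compute f'(x) to determine behavior:
f'(x) = -8x - 5
f'(-2) = -8 * (-2) - 5
= 16 - 5
= 11
Since f'(-2) > 0, the function is increasing (1)

1


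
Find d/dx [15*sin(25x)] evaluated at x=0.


Apply the chain rule to differentiate 15*sin(25x):
d/dx [15*sin(25x)]
= 15 * cos(25x) * d/dx(25x)
= 15 * 25 * cos(25x)
= 375 * cos(25x)
Evaluate at x = 0:
= 375 * cos(0)
= 375 * 1
= 375

375


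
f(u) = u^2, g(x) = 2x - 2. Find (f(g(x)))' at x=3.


Using the chain rule: (f(g(x)))' = f'(g(x)) * g'(x)
First, find g(3):
g(3) = 2 * 3 - 2 = 4
Next, f'(u) = 2u
And g'(x) = 2
So f'(g(3)) * g'(3)
= 2 * 4 * 2
= 16

16


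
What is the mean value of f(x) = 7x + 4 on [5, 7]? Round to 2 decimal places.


Average value = 1/(b-a) * integral from a to b of f(x) dx
First compute the integral of 7x + 4:
F(x) = (7/2)x^2 + 4x
F(7) = 7/2 * 49 + 4 * 7 = 399/2
F(5) = 7/2 * 25 + 4 * 5 = 215/2
Integral = 399/2 - 215/2 = 92
Average = 92 / (7 - 5) = 92 / 2
= 46 = 46.00

46.00


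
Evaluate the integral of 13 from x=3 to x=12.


The integral of a constant k over [a, b] equals k * (b - a).
integral from 3 to 12 of 13 dx
= 13 * (12 - 3)
= 13 * 9
= 117

117


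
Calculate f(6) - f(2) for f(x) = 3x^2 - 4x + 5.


Net change = f(b) - f(a)
f(x) = 3x^2 - 4x + 5
Compute f(6):
f(6) = 3 * 6^2 - 4 * 6 + 5
= 108 - 24 + 5
= 89
Compute f(2):
f(2) = 3 * 2^2 - 4 * 2 + 5
= 12 - 8 + 5
= 9
Net change = 89 - 9 = 80

80


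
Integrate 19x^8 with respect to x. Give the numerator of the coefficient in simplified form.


Apply the power rule for integration:
integral of ax^n dx = a/(n+1) * x^(n+1) + C
integral of 19x^8 dx
= 19/9 * x^9 + C
The coefficient in lowest terms is 19/9, and its numerator is 19

19


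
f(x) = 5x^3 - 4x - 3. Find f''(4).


First derivative:
f'(x) = 15x^2 - 4
Second derivative:
f''(x) = 30x
Substitute x = 4:
f''(4) = 30 * 4 + 0
= 120 + 0
= 120

120


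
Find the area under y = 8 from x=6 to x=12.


The area under a constant function y = 8 is a rectangle.
Width = 12 - 6 = 6
Height = 8
Area = width * height
= 6 * 8
= 48

48


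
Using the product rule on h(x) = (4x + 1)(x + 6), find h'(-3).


Let u(x) = 4x + 1 and v(x) = x + 6
u'(x) = 4
v'(x) = 1
Product rule: h'(x) = u'(x)*v(x) + u(x)*v'(x)
= 4 * (x + 6) + (4x + 1) * 1
At x = -3:
u(-3) = 4 * (-3) + 1 = -11
v(-3) = 1 * (-3) + 6 = 3
h'(-3) = 4 * 3 + (-11) * 1
= 12 - 11
= 1

1


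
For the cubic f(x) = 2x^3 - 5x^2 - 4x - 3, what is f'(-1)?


Differentiate f(x) = 2x^3 - 5x^2 - 4x - 3 term by term:
f'(x) = 6x^2 - 10x - 4
Substitute x = -1:
f'(-1) = 6 * (-1)^2 - 10 * (-1) - 4
= 6 + 10 - 4
= 12

12


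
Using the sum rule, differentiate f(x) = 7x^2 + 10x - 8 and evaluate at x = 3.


Differentiate term by term using power and sum rules:
f(x) = 7x^2 + 10x - 8
f'(x) = 14x + 10
Substitute x = 3:
f'(3) = 14 * 3 + 10
= 42 + 10
= 52

52


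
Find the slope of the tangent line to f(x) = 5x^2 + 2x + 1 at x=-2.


The slope of the tangent line equals f'(x) at the point.
f(x) = 5x^2 + 2x + 1
f'(x) = 10x + 2
At x = -2:
f'(-2) = 10 * (-2) + 2
= -20 + 2
= -18

-18


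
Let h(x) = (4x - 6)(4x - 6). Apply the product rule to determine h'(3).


Let u(x) = 4x - 6 and v(x) = 4x - 6
u'(x) = 4
v'(x) = 4
Product rule: h'(x) = u'(x)*v(x) + u(x)*v'(x)
= 4 * (4x - 6) + (4x - 6) * 4
At x = 3:
u(3) = 4 * 3 - 6 = 6
v(3) = 4 * 3 - 6 = 6
h'(3) = 4 * 6 + 6 * 4
= 24 + 24
= 48

48


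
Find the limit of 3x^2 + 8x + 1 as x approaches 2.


Since polynomials are continuous, we use direct substitution.
lim(x->2) of 3x^2 + 8x + 1
= 3 * 2^2 + 8 * 2 + 1
= 12 + 16 + 1
= 29

29


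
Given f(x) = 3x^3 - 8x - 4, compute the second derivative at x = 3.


First derivative:
f'(x) = 9x^2 - 8
Second derivative:
f''(x) = 18x
Substitute x = 3:
f''(3) = 18 * 3 + 0
= 54 + 0
= 54

54


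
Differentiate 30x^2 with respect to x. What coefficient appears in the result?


We apply the power rule: d/dx [ax^n] = a*n * x^(n-1)
d/dx [30x^2]
= 30 * 2 * x^(2-1)
= 60x
The coefficient is 60

60


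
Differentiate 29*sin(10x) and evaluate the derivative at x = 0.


Apply the chain rule to differentiate 29*sin(10x):
d/dx [29*sin(10x)]
= 29 * cos(10x) * d/dx(10x)
= 29 * 10 * cos(10x)
= 290 * cos(10x)
Evaluate at x = 0:
= 290 * cos(0)
= 290 * 1
= 290

290


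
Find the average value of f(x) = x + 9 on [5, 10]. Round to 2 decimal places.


Average value = 1/(b-a) * integral from a to b of f(x) dx
First compute the integral of x + 9:
F(x) = (1/2)x^2 + 9x
F(10) = 1/2 * 100 + 9 * 10 = 140
F(5) = 1/2 * 25 + 9 * 5 = 115/2
Integral = 140 - 115/2 = 165/2
Average = (165/2) / (10 - 5) = (165/2) / 5
= 33/2 = 16.50

16.50


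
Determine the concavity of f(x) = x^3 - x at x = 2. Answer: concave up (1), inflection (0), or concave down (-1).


Concavity is determined by the sign of f''(x).
f(x) = x^3 - x
f'(x) = 3x^2 - 1
f''(x) = 6x
f''(2) = 6 * 2 + 0
= 12 + 0
= 12
Since f''(2) > 0, the function is concave up (1)

1


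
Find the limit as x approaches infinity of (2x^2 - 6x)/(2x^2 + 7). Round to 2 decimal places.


For limits at infinity with equal-degree polynomials,
we compare leading coefficients.
Numerator leading term: 2x^2
Denominator leading term: 2x^2
Divide both by x^2:
lim = (2 - 6/x) / (2 + 7/x^2)
As x -> infinity, the 1/x and 1/x^2 terms vanish:
= 2/2 = 1 = 1.00

1.00


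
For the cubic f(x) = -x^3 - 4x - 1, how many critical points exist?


Find where f'(x) = 0:
f(x) = -x^3 - 4x - 1
f'(x) = -3x^2 - 4
This is a quadratic in x. Use the discriminant to count real roots.
Discriminant = (0)^2 - 4 * (-3) * (-4)
= 0 - 48
= -48
Since discriminant < 0, f'(x) = 0 has no real solutions.
Number of critical points: 0

0


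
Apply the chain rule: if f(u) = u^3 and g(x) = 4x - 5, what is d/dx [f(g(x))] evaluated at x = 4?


Using the chain rule: (f(g(x)))' = f'(g(x)) * g'(x)
First, find g(4):
g(4) = 4 * 4 - 5 = 11
Next, f'(u) = 3u^2
And g'(x) = 4
So f'(g(4)) * g'(4)
= 3 * 11^2 * 4
= 3 * 121 * 4
= 1452

1452


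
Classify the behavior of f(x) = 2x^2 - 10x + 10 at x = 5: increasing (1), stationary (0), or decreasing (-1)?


Compute f'(x) to determine behavior:
f'(x) = 4x - 10
f'(5) = 4 * 5 - 10
= 20 - 10
= 10
Since f'(5) > 0, the function is increasing (1)

1
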